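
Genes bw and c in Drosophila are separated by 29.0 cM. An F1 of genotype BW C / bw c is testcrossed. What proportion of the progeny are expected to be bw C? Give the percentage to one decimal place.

14.5%

A map distance of 29.0 cM corresponds to a recombination frequency of 0.290.
The F1 is BW C / bw c, so bw C is a recombinant gamete class with expected frequency r/2 = 0.290/2 = 0.1450.
That is 0.1450 = 14.5% of the progeny.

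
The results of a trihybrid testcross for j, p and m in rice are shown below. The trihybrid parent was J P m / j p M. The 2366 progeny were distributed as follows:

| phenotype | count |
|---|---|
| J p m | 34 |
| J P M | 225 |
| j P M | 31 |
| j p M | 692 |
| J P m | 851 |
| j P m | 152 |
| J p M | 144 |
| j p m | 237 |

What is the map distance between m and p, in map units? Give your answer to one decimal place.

The two rarest classes, J p m and j P M, are the double crossovers. Comparing them with the parentals, only the p allele has switched, so p is the middle locus and the order is m – p – j.
Crossovers in the m–p interval produce the single-crossover classes J P M and j p m (225 + 237 = 462) plus the double crossovers (65).
RF(m–p) = (462 + 65) / 2366 = 527/2366 = 0.2227 → 22.3 map units.

22.3 map units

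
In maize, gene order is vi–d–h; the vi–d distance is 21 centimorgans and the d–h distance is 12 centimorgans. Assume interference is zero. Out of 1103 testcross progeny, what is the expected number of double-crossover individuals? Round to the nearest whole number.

28

Map distances give recombination frequencies of 0.210 and 0.120 for the two intervals.
With no interference, expected double-crossover frequency = 0.210 × 0.120 = 0.02520.
Expected number = 0.02520 × 1103 = 27.80 ≈ 28.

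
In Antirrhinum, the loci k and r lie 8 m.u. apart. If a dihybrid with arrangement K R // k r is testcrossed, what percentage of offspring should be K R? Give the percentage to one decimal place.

46.0%

A map distance of 8 m.u. corresponds to a recombination frequency of 0.080.
The F1 is K R / k r, so K R is a parental gamete class with expected frequency (1 − r)/2 = 0.920/2 = 0.4600.
That is 0.4600 = 46.0% of the progeny.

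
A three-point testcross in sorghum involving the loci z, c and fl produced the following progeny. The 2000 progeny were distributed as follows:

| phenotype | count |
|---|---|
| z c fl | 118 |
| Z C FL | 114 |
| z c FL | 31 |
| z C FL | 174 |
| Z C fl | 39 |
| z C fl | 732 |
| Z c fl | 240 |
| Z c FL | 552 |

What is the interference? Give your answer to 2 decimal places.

The two most frequent reciprocal classes, z C fl and Z c FL, are the parental types, so the F1 was z C fl / Z c FL.
The two rarest classes, Z C fl and z c FL, are the double crossovers. Comparing them with the parentals, only the z allele has switched, so z is the middle locus and the order is c – z – fl.
c–z: (232 + 70)/2000 = 0.1510; z–fl: (414 + 70)/2000 = 0.2420.
Expected DCO frequency = 0.1510 × 0.2420 ≈ 0.03654; observed = 70/2000 ≈ 0.03500.
Coefficient of coincidence = 0.03500/0.03654 ≈ 0.96; interference = 1 − 0.96 = 0.04.

0.04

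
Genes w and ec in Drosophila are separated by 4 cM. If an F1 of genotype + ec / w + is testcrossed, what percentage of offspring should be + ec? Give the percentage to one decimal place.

48.0%

A map distance of 4 cM corresponds to a recombination frequency of 0.040.
The F1 is + ec / w +, so + ec is a parental gamete class with expected frequency (1 − r)/2 = 0.960/2 = 0.4800.
That is 0.4800 = 48.0% of the progeny.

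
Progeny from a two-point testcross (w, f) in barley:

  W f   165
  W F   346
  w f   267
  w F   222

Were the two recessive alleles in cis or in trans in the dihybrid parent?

cis

The two most frequent classes are W F (346) and w f (267); these are the parental (non-recombinant) types.
So the F1 carried W F on one chromosome and w f on the other — the recessive alleles are on the same chromosome (cis / coupling).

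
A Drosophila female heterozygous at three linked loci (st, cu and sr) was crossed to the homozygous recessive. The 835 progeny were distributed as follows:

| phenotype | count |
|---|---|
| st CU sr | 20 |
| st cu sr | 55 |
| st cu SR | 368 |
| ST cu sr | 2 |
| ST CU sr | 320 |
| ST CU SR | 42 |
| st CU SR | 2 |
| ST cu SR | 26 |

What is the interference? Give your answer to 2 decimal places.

0.34

The two most frequent reciprocal classes, st cu SR and ST CU sr, are the parental types, so the F1 was st cu SR / ST CU sr.
The two rarest classes, st CU SR and ST cu sr, are the double crossovers. Comparing them with the parentals, only the cu allele has switched, so cu is the middle locus and the order is st – cu – sr.
st–cu: (46 + 4)/835 = 0.0599; cu–sr: (97 + 4)/835 = 0.1210.
Expected DCO frequency = 0.0599 × 0.1210 ≈ 0.00725; observed = 4/835 ≈ 0.00479.
Coefficient of coincidence = 0.00479/0.00725 ≈ 0.66; interference = 1 − 0.66 = 0.34.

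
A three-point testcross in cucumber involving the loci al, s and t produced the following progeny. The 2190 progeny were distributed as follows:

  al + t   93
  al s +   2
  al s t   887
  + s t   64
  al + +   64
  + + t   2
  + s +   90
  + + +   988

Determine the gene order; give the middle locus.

t

The two most frequent reciprocal classes, al s t and + + +, are the parental types, so the F1 was al s t / + + +.
The two rarest classes, al s + and + + t, are the double crossovers. Comparing them with the parentals, only the t allele has switched, so t is the middle locus and the order is al – t – s.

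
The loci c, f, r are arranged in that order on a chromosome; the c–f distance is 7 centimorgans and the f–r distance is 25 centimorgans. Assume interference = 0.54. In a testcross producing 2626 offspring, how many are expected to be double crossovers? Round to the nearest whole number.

21

Map distances give recombination frequencies of 0.070 and 0.250 for the two intervals.
With interference 0.54 (so coincidence = 0.46), expected double-crossover frequency = 0.070 × 0.250 × 0.46 = 0.00805.
Expected number = 0.00805 × 2626 = 21.14 ≈ 21.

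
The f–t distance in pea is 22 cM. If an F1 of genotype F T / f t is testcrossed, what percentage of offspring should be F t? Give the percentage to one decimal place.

11.0%

A map distance of 22 cM corresponds to a recombination frequency of 0.220.
The F1 is F T / f t, so F t is a recombinant gamete class with expected frequency r/2 = 0.220/2 = 0.1100.
That is 0.1100 = 11.0% of the progeny.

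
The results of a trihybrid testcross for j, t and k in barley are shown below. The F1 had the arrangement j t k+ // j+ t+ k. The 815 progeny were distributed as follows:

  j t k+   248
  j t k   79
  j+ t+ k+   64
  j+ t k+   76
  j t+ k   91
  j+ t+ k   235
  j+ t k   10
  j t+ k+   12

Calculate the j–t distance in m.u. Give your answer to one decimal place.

The two rarest classes, j t+ k+ and j+ t k, are the double crossovers. Comparing them with the parentals, only the t allele has switched, so t is the middle locus and the order is j – t – k.
Crossovers in the j–t interval produce the single-crossover classes j+ t k+ and j t+ k (76 + 91 = 167) plus the double crossovers (22).
RF(j–t) = (167 + 22) / 815 = 189/815 = 0.2319 → 23.2 m.u.

23.2 m.u.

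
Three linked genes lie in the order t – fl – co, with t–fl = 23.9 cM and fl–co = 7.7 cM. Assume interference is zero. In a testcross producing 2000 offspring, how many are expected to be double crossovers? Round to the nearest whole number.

Map distances give recombination frequencies of 0.239 and 0.077 for the two intervals.
With no interference, expected double-crossover frequency = 0.239 × 0.077 = 0.01840.
Expected number = 0.01840 × 2000 = 36.81 ≈ 37.

37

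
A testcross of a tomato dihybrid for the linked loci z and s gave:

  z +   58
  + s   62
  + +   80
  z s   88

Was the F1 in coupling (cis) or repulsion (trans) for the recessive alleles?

cis

The two most frequent classes are + + (80) and z s (88); these are the parental (non-recombinant) types.
So the F1 carried + + on one chromosome and z s on the other — the recessive alleles are on the same chromosome (cis / coupling).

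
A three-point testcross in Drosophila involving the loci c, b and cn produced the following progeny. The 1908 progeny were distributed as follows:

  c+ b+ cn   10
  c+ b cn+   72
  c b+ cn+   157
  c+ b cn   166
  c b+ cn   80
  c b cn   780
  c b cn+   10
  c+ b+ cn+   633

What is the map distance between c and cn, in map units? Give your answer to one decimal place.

18.0 map units

The two most frequent reciprocal classes, c+ b+ cn+ and c b cn, are the parental types, so the F1 was c+ b+ cn+ / c b cn.
The two rarest classes, c+ b+ cn and c b cn+, are the double crossovers. Comparing them with the parentals, only the cn allele has switched, so cn is the middle locus and the order is c – cn – b.
Crossovers in the c–cn interval produce the single-crossover classes c b+ cn+ and c+ b cn (157 + 166 = 323) plus the double crossovers (20).
RF(c–cn) = (323 + 20) / 1908 = 343/1908 = 0.1798 → 18.0 map units.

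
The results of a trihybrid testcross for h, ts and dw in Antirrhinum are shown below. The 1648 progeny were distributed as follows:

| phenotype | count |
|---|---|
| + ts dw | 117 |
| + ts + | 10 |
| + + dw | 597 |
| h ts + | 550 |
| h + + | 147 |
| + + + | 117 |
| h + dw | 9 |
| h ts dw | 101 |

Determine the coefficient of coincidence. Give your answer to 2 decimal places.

0.47

The two most frequent reciprocal classes, + + dw and h ts +, are the parental types, so the F1 was + + dw / h ts +.
The two rarest classes, h + dw and + ts +, are the double crossovers. Comparing them with the parentals, only the h allele has switched, so h is the middle locus and the order is ts – h – dw.
ts–h: (264 + 19)/1648 = 0.1717; h–dw: (218 + 19)/1648 = 0.1438.
Expected DCO frequency = 0.1717 × 0.1438 ≈ 0.02469; observed = 19/1648 ≈ 0.01153.
Coefficient of coincidence = 0.01153/0.02469 ≈ 0.47.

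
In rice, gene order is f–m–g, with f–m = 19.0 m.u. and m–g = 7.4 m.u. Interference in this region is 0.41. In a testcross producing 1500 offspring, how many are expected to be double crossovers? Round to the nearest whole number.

Map distances give recombination frequencies of 0.190 and 0.074 for the two intervals.
With interference 0.41 (so coincidence = 0.59), expected double-crossover frequency = 0.190 × 0.074 × 0.59 = 0.00830.
Expected number = 0.00830 × 1500 = 12.44 ≈ 12.

12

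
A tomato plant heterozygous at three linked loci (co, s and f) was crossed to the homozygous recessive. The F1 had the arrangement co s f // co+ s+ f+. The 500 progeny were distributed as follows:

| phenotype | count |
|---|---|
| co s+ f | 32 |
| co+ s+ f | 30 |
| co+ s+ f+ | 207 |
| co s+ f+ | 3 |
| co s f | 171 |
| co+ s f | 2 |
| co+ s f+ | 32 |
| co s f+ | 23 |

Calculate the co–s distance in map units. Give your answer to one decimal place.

The two rarest classes, co+ s f and co s+ f+, are the double crossovers. Comparing them with the parentals, only the co allele has switched, so co is the middle locus and the order is f – co – s.
Crossovers in the co–s interval produce the single-crossover classes co s+ f and co+ s f+ (32 + 32 = 64) plus the double crossovers (5).
RF(co–s) = (64 + 5) / 500 = 69/500 = 0.1380 → 13.8 map units.

13.8 map units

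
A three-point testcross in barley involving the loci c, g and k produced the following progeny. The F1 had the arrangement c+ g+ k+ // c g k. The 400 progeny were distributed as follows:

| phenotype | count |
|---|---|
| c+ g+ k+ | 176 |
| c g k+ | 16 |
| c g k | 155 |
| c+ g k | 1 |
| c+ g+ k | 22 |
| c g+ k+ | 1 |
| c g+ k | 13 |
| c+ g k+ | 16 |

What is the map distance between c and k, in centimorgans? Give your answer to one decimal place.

The two rarest classes, c g+ k+ and c+ g k, are the double crossovers. Comparing them with the parentals, only the c allele has switched, so c is the middle locus and the order is k – c – g.
Crossovers in the k–c interval produce the single-crossover classes c+ g+ k and c g k+ (22 + 16 = 38) plus the double crossovers (2).
RF(k–c) = (38 + 2) / 400 = 40/400 = 0.1000 → 10.0 centimorgans.

10.0 centimorgans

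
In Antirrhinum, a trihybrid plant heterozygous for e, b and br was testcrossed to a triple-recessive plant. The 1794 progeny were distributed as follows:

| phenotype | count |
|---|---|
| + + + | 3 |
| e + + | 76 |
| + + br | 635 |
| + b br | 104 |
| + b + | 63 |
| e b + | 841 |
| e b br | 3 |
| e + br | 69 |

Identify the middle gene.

br

The two most frequent reciprocal classes, e b + and + + br, are the parental types, so the F1 was e b + / + + br.
The two rarest classes, e b br and + + +, are the double crossovers. Comparing them with the parentals, only the br allele has switched, so br is the middle locus and the order is b – br – e.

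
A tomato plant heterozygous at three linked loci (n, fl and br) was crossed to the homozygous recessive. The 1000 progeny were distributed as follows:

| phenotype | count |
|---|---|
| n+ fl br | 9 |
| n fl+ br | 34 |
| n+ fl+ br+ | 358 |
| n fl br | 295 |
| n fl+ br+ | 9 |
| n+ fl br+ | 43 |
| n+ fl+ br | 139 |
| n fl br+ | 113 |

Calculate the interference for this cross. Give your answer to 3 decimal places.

The two most frequent reciprocal classes, n fl br and n+ fl+ br+, are the parental types, so the F1 was n fl br / n+ fl+ br+.
The two rarest classes, n+ fl br and n fl+ br+, are the double crossovers. Comparing them with the parentals, only the n allele has switched, so n is the middle locus and the order is br – n – fl.
br–n: (252 + 18)/1000 = 0.2700; n–fl: (77 + 18)/1000 = 0.0950.
Expected DCO frequency = 0.2700 × 0.0950 ≈ 0.02565; observed = 18/1000 ≈ 0.01800.
Coefficient of coincidence = 0.01800/0.02565 ≈ 0.702; interference = 1 − 0.702 = 0.298.

0.298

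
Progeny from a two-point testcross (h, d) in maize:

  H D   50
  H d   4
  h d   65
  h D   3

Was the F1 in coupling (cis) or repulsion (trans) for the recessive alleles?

The two most frequent classes are H D (50) and h d (65); these are the parental (non-recombinant) types.
So the F1 carried H D on one chromosome and h d on the other — the recessive alleles are on the same chromosome (cis / coupling).

cis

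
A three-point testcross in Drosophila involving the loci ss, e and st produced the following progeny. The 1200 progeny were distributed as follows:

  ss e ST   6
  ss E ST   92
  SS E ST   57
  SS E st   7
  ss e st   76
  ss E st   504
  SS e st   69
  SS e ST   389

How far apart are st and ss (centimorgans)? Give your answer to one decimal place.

14.5 centimorgans

The two most frequent reciprocal classes, SS e ST and ss E st, are the parental types, so the F1 was SS e ST / ss E st.
The two rarest classes, ss e ST and SS E st, are the double crossovers. Comparing them with the parentals, only the ss allele has switched, so ss is the middle locus and the order is st – ss – e.
Crossovers in the st–ss interval produce the single-crossover classes SS e st and ss E ST (69 + 92 = 161) plus the double crossovers (13).
RF(st–ss) = (161 + 13) / 1200 = 174/1200 = 0.1450 → 14.5 centimorgans.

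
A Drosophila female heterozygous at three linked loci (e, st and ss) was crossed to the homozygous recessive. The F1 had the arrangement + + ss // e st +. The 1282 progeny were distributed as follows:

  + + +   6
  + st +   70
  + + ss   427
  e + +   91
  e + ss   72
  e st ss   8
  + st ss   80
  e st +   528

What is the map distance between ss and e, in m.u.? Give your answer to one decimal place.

The two rarest classes, + + + and e st ss, are the double crossovers. Comparing them with the parentals, only the ss allele has switched, so ss is the middle locus and the order is e – ss – st.
Crossovers in the e–ss interval produce the single-crossover classes e + ss and + st + (72 + 70 = 142) plus the double crossovers (14).
RF(e–ss) = (142 + 14) / 1282 = 156/1282 = 0.1217 → 12.2 m.u.

12.2 m.u.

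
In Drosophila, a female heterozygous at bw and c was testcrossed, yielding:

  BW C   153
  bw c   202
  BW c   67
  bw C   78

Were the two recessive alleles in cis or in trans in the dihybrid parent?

cis

The two most frequent classes are BW C (153) and bw c (202); these are the parental (non-recombinant) types.
So the F1 carried BW C on one chromosome and bw c on the other — the recessive alleles are on the same chromosome (cis / coupling).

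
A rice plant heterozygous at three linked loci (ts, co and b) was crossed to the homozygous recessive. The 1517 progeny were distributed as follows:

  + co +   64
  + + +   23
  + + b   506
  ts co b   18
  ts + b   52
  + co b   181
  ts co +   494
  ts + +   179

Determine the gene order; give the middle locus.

b

The two most frequent reciprocal classes, + + b and ts co +, are the parental types, so the F1 was + + b / ts co +.
The two rarest classes, + + + and ts co b, are the double crossovers. Comparing them with the parentals, only the b allele has switched, so b is the middle locus and the order is ts – b – co.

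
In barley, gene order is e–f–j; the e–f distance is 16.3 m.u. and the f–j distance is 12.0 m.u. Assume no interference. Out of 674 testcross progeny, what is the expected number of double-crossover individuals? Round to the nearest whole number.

Map distances give recombination frequencies of 0.163 and 0.120 for the two intervals.
With no interference, expected double-crossover frequency = 0.163 × 0.120 = 0.01956.
Expected number = 0.01956 × 674 = 13.18 ≈ 13.

13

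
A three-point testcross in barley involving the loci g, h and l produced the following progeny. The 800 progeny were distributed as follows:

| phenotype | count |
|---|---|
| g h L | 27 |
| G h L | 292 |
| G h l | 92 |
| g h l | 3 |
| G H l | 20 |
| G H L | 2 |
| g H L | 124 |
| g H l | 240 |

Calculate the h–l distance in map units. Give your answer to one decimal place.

The two most frequent reciprocal classes, g H l and G h L, are the parental types, so the F1 was g H l / G h L.
The two rarest classes, g h l and G H L, are the double crossovers. Comparing them with the parentals, only the h allele has switched, so h is the middle locus and the order is g – h – l.
Crossovers in the h–l interval produce the single-crossover classes g H L and G h l (124 + 92 = 216) plus the double crossovers (5).
RF(h–l) = (216 + 5) / 800 = 221/800 = 0.2762 → 27.6 map units.

27.6 map units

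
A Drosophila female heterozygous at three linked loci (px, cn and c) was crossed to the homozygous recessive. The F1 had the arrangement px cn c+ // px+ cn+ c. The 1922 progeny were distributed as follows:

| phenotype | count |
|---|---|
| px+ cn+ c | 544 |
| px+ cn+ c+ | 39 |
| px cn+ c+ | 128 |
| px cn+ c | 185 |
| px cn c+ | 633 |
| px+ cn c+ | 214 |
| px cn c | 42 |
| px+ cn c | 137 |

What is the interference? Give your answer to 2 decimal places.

0.06

The two rarest classes, px cn c and px+ cn+ c+, are the double crossovers. Comparing them with the parentals, only the c allele has switched, so c is the middle locus and the order is cn – c – px.
cn–c: (265 + 81)/1922 = 0.1800; c–px: (399 + 81)/1922 = 0.2497.
Expected DCO frequency = 0.1800 × 0.2497 ≈ 0.04495; observed = 81/1922 ≈ 0.04214.
Coefficient of coincidence = 0.04214/0.04495 ≈ 0.94; interference = 1 − 0.94 = 0.06.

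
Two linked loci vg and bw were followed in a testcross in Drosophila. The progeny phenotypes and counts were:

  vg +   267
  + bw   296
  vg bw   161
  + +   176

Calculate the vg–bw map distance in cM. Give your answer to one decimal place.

The two most frequent classes, + bw (296) and vg + (267), are the parental types, so the F1 was + bw / vg +.
The recombinant classes are + + and vg bw: 176 + 161 = 337.
Recombination frequency = 337/900 = 0.3744 ≈ 37.4%, i.e. 37.4 cM.

37.4 cM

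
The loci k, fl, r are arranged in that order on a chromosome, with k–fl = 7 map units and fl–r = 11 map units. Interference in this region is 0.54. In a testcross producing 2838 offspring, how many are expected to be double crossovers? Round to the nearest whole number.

Map distances give recombination frequencies of 0.070 and 0.110 for the two intervals.
With interference 0.54 (so coincidence = 0.46), expected double-crossover frequency = 0.070 × 0.110 × 0.46 = 0.00354.
Expected number = 0.00354 × 2838 = 10.05 ≈ 10.

10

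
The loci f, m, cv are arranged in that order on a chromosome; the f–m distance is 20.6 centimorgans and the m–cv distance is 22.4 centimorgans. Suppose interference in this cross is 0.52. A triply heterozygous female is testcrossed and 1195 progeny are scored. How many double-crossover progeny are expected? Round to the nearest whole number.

Map distances give recombination frequencies of 0.206 and 0.224 for the two intervals.
With interference 0.52 (so coincidence = 0.48), expected double-crossover frequency = 0.206 × 0.224 × 0.48 = 0.02215.
Expected number = 0.02215 × 1195 = 26.47 ≈ 26.

26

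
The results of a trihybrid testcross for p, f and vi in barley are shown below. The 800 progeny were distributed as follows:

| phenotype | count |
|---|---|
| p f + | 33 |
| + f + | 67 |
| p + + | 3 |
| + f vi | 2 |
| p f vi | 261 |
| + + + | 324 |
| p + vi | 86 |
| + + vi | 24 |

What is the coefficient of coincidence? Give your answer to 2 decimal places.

The two most frequent reciprocal classes, + + + and p f vi, are the parental types, so the F1 was + + + / p f vi.
The two rarest classes, p + + and + f vi, are the double crossovers. Comparing them with the parentals, only the p allele has switched, so p is the middle locus and the order is f – p – vi.
f–p: (153 + 5)/800 = 0.1975; p–vi: (57 + 5)/800 = 0.0775.
Expected DCO frequency = 0.1975 × 0.0775 ≈ 0.01531; observed = 5/800 ≈ 0.00625.
Coefficient of coincidence = 0.00625/0.01531 ≈ 0.41.

0.41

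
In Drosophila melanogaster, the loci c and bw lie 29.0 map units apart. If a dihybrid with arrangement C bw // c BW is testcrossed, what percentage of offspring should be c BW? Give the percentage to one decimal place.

A map distance of 29.0 map units corresponds to a recombination frequency of 0.290.
The F1 is C bw / c BW, so c BW is a parental gamete class with expected frequency (1 − r)/2 = 0.710/2 = 0.3550.
That is 0.3550 = 35.5% of the progeny.

35.5%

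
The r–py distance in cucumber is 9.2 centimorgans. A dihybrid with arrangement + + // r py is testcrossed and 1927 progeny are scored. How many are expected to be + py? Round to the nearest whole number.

89

A map distance of 9.2 centimorgans corresponds to a recombination frequency of 0.092.
The F1 is + + / r py, so + py is a recombinant gamete class with expected frequency r/2 = 0.092/2 = 0.0460.
Expected number = 0.0460 × 1927 = 88.64 ≈ 89.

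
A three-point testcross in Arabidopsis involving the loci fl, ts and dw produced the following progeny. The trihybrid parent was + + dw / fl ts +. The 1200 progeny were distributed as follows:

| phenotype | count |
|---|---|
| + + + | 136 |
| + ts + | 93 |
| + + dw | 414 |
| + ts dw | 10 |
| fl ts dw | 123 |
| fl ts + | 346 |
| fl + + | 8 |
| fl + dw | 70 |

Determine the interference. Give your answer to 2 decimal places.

The two rarest classes, + ts dw and fl + +, are the double crossovers. Comparing them with the parentals, only the ts allele has switched, so ts is the middle locus and the order is fl – ts – dw.
fl–ts: (163 + 18)/1200 = 0.1508; ts–dw: (259 + 18)/1200 = 0.2308.
Expected DCO frequency = 0.1508 × 0.2308 ≈ 0.03480; observed = 18/1200 ≈ 0.01500.
Coefficient of coincidence = 0.01500/0.03480 ≈ 0.43; interference = 1 − 0.43 = 0.57.

0.57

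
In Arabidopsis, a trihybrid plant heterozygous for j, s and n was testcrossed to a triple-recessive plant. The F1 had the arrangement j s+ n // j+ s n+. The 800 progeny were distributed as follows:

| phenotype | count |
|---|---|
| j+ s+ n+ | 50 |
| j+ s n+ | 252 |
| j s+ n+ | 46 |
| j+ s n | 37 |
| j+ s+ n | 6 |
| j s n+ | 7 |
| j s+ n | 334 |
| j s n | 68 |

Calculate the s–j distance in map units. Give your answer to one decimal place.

The two rarest classes, j+ s+ n and j s n+, are the double crossovers. Comparing them with the parentals, only the j allele has switched, so j is the middle locus and the order is n – j – s.
Crossovers in the j–s interval produce the single-crossover classes j s n and j+ s+ n+ (68 + 50 = 118) plus the double crossovers (13).
RF(j–s) = (118 + 13) / 800 = 131/800 = 0.1638 → 16.4 map units.

16.4 map units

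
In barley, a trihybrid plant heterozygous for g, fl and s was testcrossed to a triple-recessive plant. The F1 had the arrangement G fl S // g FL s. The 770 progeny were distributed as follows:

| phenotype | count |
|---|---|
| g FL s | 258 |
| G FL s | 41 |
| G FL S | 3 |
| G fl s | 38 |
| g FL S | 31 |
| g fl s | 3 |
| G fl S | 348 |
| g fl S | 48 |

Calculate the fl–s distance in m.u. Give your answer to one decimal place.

9.7 m.u.

The two rarest classes, G FL S and g fl s, are the double crossovers. Comparing them with the parentals, only the fl allele has switched, so fl is the middle locus and the order is g – fl – s.
Crossovers in the fl–s interval produce the single-crossover classes G fl s and g FL S (38 + 31 = 69) plus the double crossovers (6).
RF(fl–s) = (69 + 6) / 770 = 75/770 = 0.0974 → 9.7 m.u.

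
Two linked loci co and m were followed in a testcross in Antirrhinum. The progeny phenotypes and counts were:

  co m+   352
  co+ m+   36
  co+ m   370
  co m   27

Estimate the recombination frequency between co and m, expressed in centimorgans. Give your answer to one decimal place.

The two most frequent classes, co+ m (370) and co m+ (352), are the parental types, so the F1 was co+ m / co m+.
The recombinant classes are co+ m+ and co m: 36 + 27 = 63.
Recombination frequency = 63/785 = 0.0803 ≈ 8.0%, i.e. 8.0 centimorgans.

8.0 centimorgans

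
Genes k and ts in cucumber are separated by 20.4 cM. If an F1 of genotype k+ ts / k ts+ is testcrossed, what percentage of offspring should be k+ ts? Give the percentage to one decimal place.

39.8%

A map distance of 20.4 cM corresponds to a recombination frequency of 0.204.
The F1 is k+ ts / k ts+, so k+ ts is a parental gamete class with expected frequency (1 − r)/2 = 0.796/2 = 0.3980.
That is 0.3980 = 39.8% of the progeny.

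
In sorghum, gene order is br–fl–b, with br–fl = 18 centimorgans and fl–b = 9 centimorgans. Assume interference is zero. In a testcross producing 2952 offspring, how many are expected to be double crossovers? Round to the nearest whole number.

48

Map distances give recombination frequencies of 0.180 and 0.090 for the two intervals.
With no interference, expected double-crossover frequency = 0.180 × 0.090 = 0.01620.
Expected number = 0.01620 × 2952 = 47.82 ≈ 48.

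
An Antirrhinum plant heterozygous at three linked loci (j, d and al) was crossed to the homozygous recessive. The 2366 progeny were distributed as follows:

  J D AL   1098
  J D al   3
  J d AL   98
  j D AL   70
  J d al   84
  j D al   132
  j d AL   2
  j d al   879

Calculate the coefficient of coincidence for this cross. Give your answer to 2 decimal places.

The two most frequent reciprocal classes, J D AL and j d al, are the parental types, so the F1 was J D AL / j d al.
The two rarest classes, J D al and j d AL, are the double crossovers. Comparing them with the parentals, only the al allele has switched, so al is the middle locus and the order is d – al – j.
d–al: (230 + 5)/2366 = 0.0993; al–j: (154 + 5)/2366 = 0.0672.
Expected DCO frequency = 0.0993 × 0.0672 ≈ 0.00667; observed = 5/2366 ≈ 0.00211.
Coefficient of coincidence = 0.00211/0.00667 ≈ 0.32.

0.32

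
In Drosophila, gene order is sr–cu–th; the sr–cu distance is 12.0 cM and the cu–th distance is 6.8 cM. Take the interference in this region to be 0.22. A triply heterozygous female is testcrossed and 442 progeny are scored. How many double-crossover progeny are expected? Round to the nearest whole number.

Map distances give recombination frequencies of 0.120 and 0.068 for the two intervals.
With interference 0.22 (so coincidence = 0.78), expected double-crossover frequency = 0.120 × 0.068 × 0.78 = 0.00636.
Expected number = 0.00636 × 442 = 2.81 ≈ 3.

3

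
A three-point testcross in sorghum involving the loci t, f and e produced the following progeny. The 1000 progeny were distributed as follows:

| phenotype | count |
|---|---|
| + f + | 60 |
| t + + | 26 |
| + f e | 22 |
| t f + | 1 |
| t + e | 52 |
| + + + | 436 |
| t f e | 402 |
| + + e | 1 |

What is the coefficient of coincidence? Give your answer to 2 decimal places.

0.35

The two most frequent reciprocal classes, t f e and + + +, are the parental types, so the F1 was t f e / + + +.
The two rarest classes, t f + and + + e, are the double crossovers. Comparing them with the parentals, only the e allele has switched, so e is the middle locus and the order is t – e – f.
t–e: (48 + 2)/1000 = 0.0500; e–f: (112 + 2)/1000 = 0.1140.
Expected DCO frequency = 0.0500 × 0.1140 ≈ 0.00570; observed = 2/1000 ≈ 0.00200.
Coefficient of coincidence = 0.00200/0.00570 ≈ 0.35.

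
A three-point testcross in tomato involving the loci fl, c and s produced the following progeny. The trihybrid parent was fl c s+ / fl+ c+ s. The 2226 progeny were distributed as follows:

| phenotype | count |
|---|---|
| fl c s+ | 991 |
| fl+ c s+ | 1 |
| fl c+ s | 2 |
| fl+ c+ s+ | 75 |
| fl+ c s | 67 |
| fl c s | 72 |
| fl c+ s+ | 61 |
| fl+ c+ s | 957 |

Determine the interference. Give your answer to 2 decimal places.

The two rarest classes, fl+ c s+ and fl c+ s, are the double crossovers. Comparing them with the parentals, only the fl allele has switched, so fl is the middle locus and the order is c – fl – s.
c–fl: (128 + 3)/2226 = 0.0588; fl–s: (147 + 3)/2226 = 0.0674.
Expected DCO frequency = 0.0588 × 0.0674 ≈ 0.00396; observed = 3/2226 ≈ 0.00135.
Coefficient of coincidence = 0.00135/0.00396 ≈ 0.34; interference = 1 − 0.34 = 0.66.

0.66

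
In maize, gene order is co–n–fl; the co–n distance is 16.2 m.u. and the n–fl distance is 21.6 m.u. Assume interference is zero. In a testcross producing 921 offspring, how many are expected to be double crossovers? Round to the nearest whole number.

Map distances give recombination frequencies of 0.162 and 0.216 for the two intervals.
With no interference, expected double-crossover frequency = 0.162 × 0.216 = 0.03499.
Expected number = 0.03499 × 921 = 32.23 ≈ 32.

32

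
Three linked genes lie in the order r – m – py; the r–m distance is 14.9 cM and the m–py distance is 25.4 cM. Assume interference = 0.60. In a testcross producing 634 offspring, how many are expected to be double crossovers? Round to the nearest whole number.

10

Map distances give recombination frequencies of 0.149 and 0.254 for the two intervals.
With interference 0.60 (so coincidence = 0.40), expected double-crossover frequency = 0.149 × 0.254 × 0.40 = 0.01514.
Expected number = 0.01514 × 634 = 9.60 ≈ 10.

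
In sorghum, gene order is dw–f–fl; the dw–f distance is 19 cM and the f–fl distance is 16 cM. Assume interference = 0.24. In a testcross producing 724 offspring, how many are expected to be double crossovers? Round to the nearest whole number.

Map distances give recombination frequencies of 0.190 and 0.160 for the two intervals.
With interference 0.24 (so coincidence = 0.76), expected double-crossover frequency = 0.190 × 0.160 × 0.76 = 0.02310.
Expected number = 0.02310 × 724 = 16.73 ≈ 17.

17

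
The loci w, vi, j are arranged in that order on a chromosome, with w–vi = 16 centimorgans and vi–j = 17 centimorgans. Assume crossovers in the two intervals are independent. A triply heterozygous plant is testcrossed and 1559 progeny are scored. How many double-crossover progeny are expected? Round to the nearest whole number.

Map distances give recombination frequencies of 0.160 and 0.170 for the two intervals.
With no interference, expected double-crossover frequency = 0.160 × 0.170 = 0.02720.
Expected number = 0.02720 × 1559 = 42.40 ≈ 42.

42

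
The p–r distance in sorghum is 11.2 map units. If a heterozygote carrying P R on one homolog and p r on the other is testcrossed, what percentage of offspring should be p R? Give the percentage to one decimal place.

5.6%

A map distance of 11.2 map units corresponds to a recombination frequency of 0.112.
The F1 is P R / p r, so p R is a recombinant gamete class with expected frequency r/2 = 0.112/2 = 0.0560.
That is 0.0560 = 5.6% of the progeny.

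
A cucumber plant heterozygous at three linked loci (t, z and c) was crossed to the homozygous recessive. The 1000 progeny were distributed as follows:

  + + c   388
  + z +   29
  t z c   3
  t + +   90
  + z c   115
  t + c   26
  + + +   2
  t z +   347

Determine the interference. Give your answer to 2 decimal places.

0.60

The two most frequent reciprocal classes, t z + and + + c, are the parental types, so the F1 was t z + / + + c.
The two rarest classes, t z c and + + +, are the double crossovers. Comparing them with the parentals, only the c allele has switched, so c is the middle locus and the order is z – c – t.
z–c: (205 + 5)/1000 = 0.2100; c–t: (55 + 5)/1000 = 0.0600.
Expected DCO frequency = 0.2100 × 0.0600 ≈ 0.01260; observed = 5/1000 ≈ 0.00500.
Coefficient of coincidence = 0.00500/0.01260 ≈ 0.40; interference = 1 − 0.40 = 0.60.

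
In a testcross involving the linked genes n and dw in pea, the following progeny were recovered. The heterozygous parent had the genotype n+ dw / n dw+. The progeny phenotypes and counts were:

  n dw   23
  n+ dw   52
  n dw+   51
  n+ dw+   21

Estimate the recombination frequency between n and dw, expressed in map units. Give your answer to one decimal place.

The recombinant classes are n+ dw+ and n dw: 21 + 23 = 44.
Recombination frequency = 44/147 = 0.2993 ≈ 29.9%, i.e. 29.9 map units.

29.9 map units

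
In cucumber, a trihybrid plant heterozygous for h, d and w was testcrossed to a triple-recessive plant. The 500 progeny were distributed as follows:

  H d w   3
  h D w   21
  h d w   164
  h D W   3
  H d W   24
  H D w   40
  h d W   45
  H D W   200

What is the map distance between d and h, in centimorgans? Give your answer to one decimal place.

10.2 centimorgans

The two most frequent reciprocal classes, H D W and h d w, are the parental types, so the F1 was H D W / h d w.
The two rarest classes, h D W and H d w, are the double crossovers. Comparing them with the parentals, only the h allele has switched, so h is the middle locus and the order is d – h – w.
Crossovers in the d–h interval produce the single-crossover classes H d W and h D w (24 + 21 = 45) plus the double crossovers (6).
RF(d–h) = (45 + 6) / 500 = 51/500 = 0.1020 → 10.2 centimorgans.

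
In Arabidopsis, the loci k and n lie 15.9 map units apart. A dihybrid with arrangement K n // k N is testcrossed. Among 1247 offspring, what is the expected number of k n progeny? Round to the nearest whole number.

99

A map distance of 15.9 map units corresponds to a recombination frequency of 0.159.
The F1 is K n / k N, so k n is a recombinant gamete class with expected frequency r/2 = 0.159/2 = 0.0795.
Expected number = 0.0795 × 1247 = 99.14 ≈ 99.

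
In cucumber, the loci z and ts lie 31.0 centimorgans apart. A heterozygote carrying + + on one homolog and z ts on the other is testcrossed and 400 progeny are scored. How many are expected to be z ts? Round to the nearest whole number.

138

A map distance of 31.0 centimorgans corresponds to a recombination frequency of 0.310.
The F1 is + + / z ts, so z ts is a parental gamete class with expected frequency (1 − r)/2 = 0.690/2 = 0.3450.
Expected number = 0.3450 × 400 = 138.00 ≈ 138.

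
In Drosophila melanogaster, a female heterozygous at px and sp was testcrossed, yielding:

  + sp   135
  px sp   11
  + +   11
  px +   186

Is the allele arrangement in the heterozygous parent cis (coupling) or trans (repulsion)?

The two most frequent classes are + sp (135) and px + (186); these are the parental (non-recombinant) types.
So the F1 carried + sp on one chromosome and px + on the other — the recessive alleles are on opposite chromosomes (trans / repulsion).

trans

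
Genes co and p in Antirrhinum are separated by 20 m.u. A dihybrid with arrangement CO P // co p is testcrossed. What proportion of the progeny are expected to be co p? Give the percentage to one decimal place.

40.0%

A map distance of 20 m.u. corresponds to a recombination frequency of 0.200.
The F1 is CO P / co p, so co p is a parental gamete class with expected frequency (1 − r)/2 = 0.800/2 = 0.4000.
That is 0.4000 = 40.0% of the progeny.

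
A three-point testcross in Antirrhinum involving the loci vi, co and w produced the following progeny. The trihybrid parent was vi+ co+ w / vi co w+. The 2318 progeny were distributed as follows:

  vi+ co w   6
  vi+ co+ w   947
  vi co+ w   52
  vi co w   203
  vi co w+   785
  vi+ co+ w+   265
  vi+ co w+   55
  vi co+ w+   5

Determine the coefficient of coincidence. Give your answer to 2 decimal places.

The two rarest classes, vi+ co w and vi co+ w+, are the double crossovers. Comparing them with the parentals, only the co allele has switched, so co is the middle locus and the order is vi – co – w.
vi–co: (107 + 11)/2318 = 0.0509; co–w: (468 + 11)/2318 = 0.2066.
Expected DCO frequency = 0.0509 × 0.2066 ≈ 0.01052; observed = 11/2318 ≈ 0.00475.
Coefficient of coincidence = 0.00475/0.01052 ≈ 0.45.

0.45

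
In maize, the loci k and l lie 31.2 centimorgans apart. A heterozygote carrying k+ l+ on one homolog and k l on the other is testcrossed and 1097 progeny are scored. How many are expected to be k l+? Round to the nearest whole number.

A map distance of 31.2 centimorgans corresponds to a recombination frequency of 0.312.
The F1 is k+ l+ / k l, so k l+ is a recombinant gamete class with expected frequency r/2 = 0.312/2 = 0.1560.
Expected number = 0.1560 × 1097 = 171.13 ≈ 171.

171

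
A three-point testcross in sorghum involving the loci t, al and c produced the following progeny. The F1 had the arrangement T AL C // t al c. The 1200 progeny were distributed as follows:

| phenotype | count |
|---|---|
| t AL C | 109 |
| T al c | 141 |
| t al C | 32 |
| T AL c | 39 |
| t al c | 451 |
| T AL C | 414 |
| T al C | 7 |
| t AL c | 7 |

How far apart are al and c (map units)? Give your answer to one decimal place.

The two rarest classes, T al C and t AL c, are the double crossovers. Comparing them with the parentals, only the al allele has switched, so al is the middle locus and the order is c – al – t.
Crossovers in the c–al interval produce the single-crossover classes T AL c and t al C (39 + 32 = 71) plus the double crossovers (14).
RF(c–al) = (71 + 14) / 1200 = 85/1200 = 0.0708 → 7.1 map units.

7.1 map units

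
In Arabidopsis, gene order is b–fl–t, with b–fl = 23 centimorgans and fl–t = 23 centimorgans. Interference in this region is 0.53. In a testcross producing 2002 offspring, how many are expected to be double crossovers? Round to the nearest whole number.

Map distances give recombination frequencies of 0.230 and 0.230 for the two intervals.
With interference 0.53 (so coincidence = 0.47), expected double-crossover frequency = 0.230 × 0.230 × 0.47 = 0.02486.
Expected number = 0.02486 × 2002 = 49.78 ≈ 50.

50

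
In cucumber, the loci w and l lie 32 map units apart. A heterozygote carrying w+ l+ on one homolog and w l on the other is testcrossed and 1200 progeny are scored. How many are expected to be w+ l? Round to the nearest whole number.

A map distance of 32 map units corresponds to a recombination frequency of 0.320.
The F1 is w+ l+ / w l, so w+ l is a recombinant gamete class with expected frequency r/2 = 0.320/2 = 0.1600.
Expected number = 0.1600 × 1200 = 192.00 ≈ 192.

192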